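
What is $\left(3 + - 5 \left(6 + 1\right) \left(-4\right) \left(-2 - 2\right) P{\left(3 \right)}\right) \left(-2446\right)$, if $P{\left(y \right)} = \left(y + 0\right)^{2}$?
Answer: $12320502$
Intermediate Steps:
$P{\left(y \right)} = y^{2}$
$\left(3 + - 5 \left(6 + 1\right) \left(-4\right) \left(-2 - 2\right) P{\left(3 \right)}\right) \left(-2446\right) = \left(3 + - 5 \left(6 + 1\right) \left(-4\right) \left(-2 - 2\right) 3^{2}\right) \left(-2446\right) = \left(3 + \left(-5\right) 7 \left(-4\right) \left(-2 - 2\right) 9\right) \left(-2446\right) = \left(3 + \left(-35\right) \left(-4\right) \left(-4\right) 9\right) \left(-2446\right) = \left(3 + 140 \left(-4\right) 9\right) \left(-2446\right) = \left(3 - 5040\right) \left(-2446\right) = \left(-5037\right) \left(-2446\right) = 12320502$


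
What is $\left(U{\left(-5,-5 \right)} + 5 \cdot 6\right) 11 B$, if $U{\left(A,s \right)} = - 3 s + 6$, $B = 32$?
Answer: $17952$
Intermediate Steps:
$U{\left(A,s \right)} = 6 - 3 s$
$\left(U{\left(-5,-5 \right)} + 5 \cdot 6\right) 11 B = \left(\left(6 - -15\right) + 5 \cdot 6\right) 11 \cdot 32 = \left(\left(6 + 15\right) + 30\right) 11 \cdot 32 = \left(21 + 30\right) 11 \cdot 32 = 51 \cdot 11 \cdot 32 = 561 \cdot 32 = 17952$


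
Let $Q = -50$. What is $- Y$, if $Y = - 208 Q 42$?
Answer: $-436800$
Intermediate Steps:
$Y = 436800$ ($Y = \left(-208\right) \left(-50\right) 42 = 10400 \cdot 42 = 436800$)
$- Y = \left(-1\right) 436800 = -436800$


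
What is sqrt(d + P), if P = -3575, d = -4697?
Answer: 4*I*sqrt(517) ≈ 90.951*I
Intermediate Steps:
sqrt(d + P) = sqrt(-4697 - 3575) = sqrt(-8272) = 4*I*sqrt(517)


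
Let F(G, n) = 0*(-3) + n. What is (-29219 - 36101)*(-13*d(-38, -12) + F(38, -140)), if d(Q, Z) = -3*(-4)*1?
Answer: 19334720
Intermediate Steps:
d(Q, Z) = 12 (d(Q, Z) = 12*1 = 12)
F(G, n) = n (F(G, n) = 0 + n = n)
(-29219 - 36101)*(-13*d(-38, -12) + F(38, -140)) = (-29219 - 36101)*(-13*12 - 140) = -65320*(-156 - 140) = -65320*(-296) = 19334720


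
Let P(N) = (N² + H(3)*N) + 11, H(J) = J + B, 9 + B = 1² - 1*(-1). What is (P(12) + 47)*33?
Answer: 5082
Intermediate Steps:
B = -7 (B = -9 + (1² - 1*(-1)) = -9 + (1 + 1) = -9 + 2 = -7)
H(J) = -7 + J (H(J) = J - 7 = -7 + J)
P(N) = 11 + N² - 4*N (P(N) = (N² + (-7 + 3)*N) + 11 = (N² - 4*N) + 11 = 11 + N² - 4*N)
(P(12) + 47)*33 = ((11 + 12² - 4*12) + 47)*33 = ((11 + 144 - 48) + 47)*33 = (107 + 47)*33 = 154*33 = 5082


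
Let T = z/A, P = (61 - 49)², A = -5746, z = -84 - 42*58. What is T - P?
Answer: -412452/2873 ≈ -143.56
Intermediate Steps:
z = -2520 (z = -84 - 2436 = -2520)
P = 144 (P = 12² = 144)
T = 1260/2873 (T = -2520/(-5746) = -2520*(-1/5746) = 1260/2873 ≈ 0.43857)
T - P = 1260/2873 - 1*144 = 1260/2873 - 144 = -412452/2873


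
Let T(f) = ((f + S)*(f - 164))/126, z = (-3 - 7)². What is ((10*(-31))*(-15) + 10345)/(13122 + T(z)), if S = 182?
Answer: 314895/272554 ≈ 1.1553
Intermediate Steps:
z = 100 (z = (-10)² = 100)
T(f) = (-164 + f)*(182 + f)/126 (T(f) = ((f + 182)*(f - 164))/126 = ((182 + f)*(-164 + f))*(1/126) = ((-164 + f)*(182 + f))*(1/126) = (-164 + f)*(182 + f)/126)
((10*(-31))*(-15) + 10345)/(13122 + T(z)) = ((10*(-31))*(-15) + 10345)/(13122 + (-2132/9 + (⅐)*100 + (1/126)*100²)) = (-310*(-15) + 10345)/(13122 + (-2132/9 + 100/7 + (1/126)*10000)) = (4650 + 10345)/(13122 + (-2132/9 + 100/7 + 5000/63)) = 14995/(13122 - 3008/21) = 14995/(272554/21) = 14995*(21/272554) = 314895/272554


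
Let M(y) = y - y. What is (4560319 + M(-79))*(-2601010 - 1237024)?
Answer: -17502659372846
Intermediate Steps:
M(y) = 0
(4560319 + M(-79))*(-2601010 - 1237024) = (4560319 + 0)*(-2601010 - 1237024) = 4560319*(-3838034) = -17502659372846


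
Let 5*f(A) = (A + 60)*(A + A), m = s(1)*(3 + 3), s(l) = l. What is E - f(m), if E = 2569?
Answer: 12053/5 ≈ 2410.6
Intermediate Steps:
m = 6 (m = 1*(3 + 3) = 1*6 = 6)
f(A) = 2*A*(60 + A)/5 (f(A) = ((A + 60)*(A + A))/5 = ((60 + A)*(2*A))/5 = (2*A*(60 + A))/5 = 2*A*(60 + A)/5)
E - f(m) = 2569 - 2*6*(60 + 6)/5 = 2569 - 2*6*66/5 = 2569 - 1*792/5 = 2569 - 792/5 = 12053/5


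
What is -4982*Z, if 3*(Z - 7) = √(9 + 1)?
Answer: -34874 - 4982*√10/3 ≈ -40126.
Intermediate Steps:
Z = 7 + √10/3 (Z = 7 + √(9 + 1)/3 = 7 + √10/3 ≈ 8.0541)
-4982*Z = -4982*(7 + √10/3) = -34874 - 4982*√10/3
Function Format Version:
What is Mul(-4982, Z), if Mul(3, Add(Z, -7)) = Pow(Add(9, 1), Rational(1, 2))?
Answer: Add(-34874, Mul(Rational(-4982, 3), Pow(10, Rational(1, 2)))) ≈ -40126.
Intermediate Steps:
Z = Add(7, Mul(Rational(1, 3), Pow(10, Rational(1, 2)))) (Z = Add(7, Mul(Rational(1, 3), Pow(Add(9, 1), Rational(1, 2)))) = Add(7, Mul(Rational(1, 3), Pow(10, Rational(1, 2)))) ≈ 8.0541)
Mul(-4982, Z) = Mul(-4982, Add(7, Mul(Rational(1, 3), Pow(10, Rational(1, 2))))) = Add(-34874, Mul(Rational(-4982, 3), Pow(10, Rational(1, 2))))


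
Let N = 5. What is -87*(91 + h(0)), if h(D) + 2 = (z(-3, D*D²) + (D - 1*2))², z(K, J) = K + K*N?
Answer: -42543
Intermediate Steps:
z(K, J) = 6*K (z(K, J) = K + K*5 = K + 5*K = 6*K)
h(D) = -2 + (-20 + D)² (h(D) = -2 + (6*(-3) + (D - 1*2))² = -2 + (-18 + (D - 2))² = -2 + (-18 + (-2 + D))² = -2 + (-20 + D)²)
-87*(91 + h(0)) = -87*(91 + (-2 + (20 - 1*0)²)) = -87*(91 + (-2 + (20 + 0)²)) = -87*(91 + (-2 + 20²)) = -87*(91 + (-2 + 400)) = -87*(91 + 398) = -87*489 = -42543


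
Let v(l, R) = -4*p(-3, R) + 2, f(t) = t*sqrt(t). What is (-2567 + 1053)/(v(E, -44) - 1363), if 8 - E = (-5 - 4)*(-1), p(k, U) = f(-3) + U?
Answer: 598030/468219 + 6056*I*sqrt(3)/468219 ≈ 1.2772 + 0.022403*I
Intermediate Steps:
f(t) = t**(3/2)
p(k, U) = U - 3*I*sqrt(3) (p(k, U) = (-3)**(3/2) + U = -3*I*sqrt(3) + U = U - 3*I*sqrt(3))
E = -1 (E = 8 - (-5 - 4)*(-1) = 8 - (-9)*(-1) = 8 - 1*9 = 8 - 9 = -1)
v(l, R) = 2 - 4*R + 12*I*sqrt(3) (v(l, R) = -4*(R - 3*I*sqrt(3)) + 2 = (-4*R + 12*I*sqrt(3)) + 2 = 2 - 4*R + 12*I*sqrt(3))
(-2567 + 1053)/(v(E, -44) - 1363) = (-2567 + 1053)/((2 - 4*(-44) + 12*I*sqrt(3)) - 1363) = -1514/((2 + 176 + 12*I*sqrt(3)) - 1363) = -1514/((178 + 12*I*sqrt(3)) - 1363) = -1514/(-1185 + 12*I*sqrt(3))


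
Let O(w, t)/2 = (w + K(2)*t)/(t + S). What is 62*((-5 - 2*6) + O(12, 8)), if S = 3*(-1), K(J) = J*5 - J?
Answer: 4154/5 ≈ 830.80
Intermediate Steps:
K(J) = 4*J (K(J) = 5*J - J = 4*J)
S = -3
O(w, t) = 2*(w + 8*t)/(-3 + t) (O(w, t) = 2*((w + (4*2)*t)/(t - 3)) = 2*((w + 8*t)/(-3 + t)) = 2*(w + 8*t)/(-3 + t))
62*((-5 - 2*6) + O(12, 8)) = 62*((-5 - 2*6) + 2*(12 + 8*8)/(-3 + 8)) = 62*((-5 - 12) + 2*(12 + 64)/5) = 62*(-17 + 2*(1/5)*76) = 62*(-17 + 152/5) = 62*(67/5) = 4154/5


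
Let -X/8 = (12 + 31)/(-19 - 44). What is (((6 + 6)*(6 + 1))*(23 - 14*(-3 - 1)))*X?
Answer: 108704/3 ≈ 36235.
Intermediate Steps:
X = 344/63 (X = -8*(12 + 31)/(-19 - 44) = -344/(-63) = -344*(-1)/63 = -8*(-43/63) = 344/63 ≈ 5.4603)
(((6 + 6)*(6 + 1))*(23 - 14*(-3 - 1)))*X = (((6 + 6)*(6 + 1))*(23 - 14*(-3 - 1)))*(344/63) = ((12*7)*(23 - 14*(-4)))*(344/63) = (84*(23 - 7*(-8)))*(344/63) = (84*(23 + 56))*(344/63) = (84*79)*(344/63) = 6636*(344/63) = 108704/3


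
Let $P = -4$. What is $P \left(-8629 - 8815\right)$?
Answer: $69776$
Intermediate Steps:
$P \left(-8629 - 8815\right) = - 4 \left(-8629 - 8815\right) = \left(-4\right) \left(-17444\right) = 69776$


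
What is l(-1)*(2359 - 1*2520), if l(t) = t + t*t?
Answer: 0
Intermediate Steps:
l(t) = t + t²
l(-1)*(2359 - 1*2520) = (-(1 - 1))*(2359 - 1*2520) = (-1*0)*(2359 - 2520) = 0*(-161) = 0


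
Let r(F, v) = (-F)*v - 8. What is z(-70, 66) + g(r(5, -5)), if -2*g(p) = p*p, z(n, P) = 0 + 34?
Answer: -221/2 ≈ -110.50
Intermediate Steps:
r(F, v) = -8 - F*v (r(F, v) = -F*v - 8 = -8 - F*v)
z(n, P) = 34
g(p) = -p**2/2 (g(p) = -p*p/2 = -p**2/2)
z(-70, 66) + g(r(5, -5)) = 34 - (-8 - 1*5*(-5))**2/2 = 34 - (-8 + 25)**2/2 = 34 - 1/2*17**2 = 34 - 1/2*289 = 34 - 289/2 = -221/2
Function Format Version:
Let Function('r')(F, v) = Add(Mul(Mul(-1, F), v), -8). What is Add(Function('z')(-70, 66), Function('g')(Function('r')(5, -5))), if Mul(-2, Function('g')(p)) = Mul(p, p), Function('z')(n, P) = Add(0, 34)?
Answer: Rational(-221, 2) ≈ -110.50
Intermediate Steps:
Function('r')(F, v) = Add(-8, Mul(-1, F, v)) (Function('r')(F, v) = Add(Mul(-1, F, v), -8) = Add(-8, Mul(-1, F, v)))
Function('z')(n, P) = 34
Function('g')(p) = Mul(Rational(-1, 2), Pow(p, 2)) (Function('g')(p) = Mul(Rational(-1, 2), Mul(p, p)) = Mul(Rational(-1, 2), Pow(p, 2)))
Add(Function('z')(-70, 66), Function('g')(Function('r')(5, -5))) = Add(34, Mul(Rational(-1, 2), Pow(Add(-8, Mul(-1, 5, -5)), 2))) = Add(34, Mul(Rational(-1, 2), Pow(Add(-8, 25), 2))) = Add(34, Mul(Rational(-1, 2), Pow(17, 2))) = Add(34, Mul(Rational(-1, 2), 289)) = Add(34, Rational(-289, 2)) = Rational(-221, 2)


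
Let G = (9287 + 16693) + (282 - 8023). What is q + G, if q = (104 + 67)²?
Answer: 47480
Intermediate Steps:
q = 29241 (q = 171² = 29241)
G = 18239 (G = 25980 - 7741 = 18239)
q + G = 29241 + 18239 = 47480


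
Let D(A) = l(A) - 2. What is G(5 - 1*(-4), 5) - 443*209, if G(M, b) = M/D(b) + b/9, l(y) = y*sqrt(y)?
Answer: -100826476/1089 + 45*sqrt(5)/121 ≈ -92586.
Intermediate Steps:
l(y) = y**(3/2)
D(A) = -2 + A**(3/2) (D(A) = A**(3/2) - 2 = -2 + A**(3/2))
G(M, b) = b/9 + M/(-2 + b**(3/2)) (G(M, b) = M/(-2 + b**(3/2)) + b/9 = b/9 + M/(-2 + b**(3/2)))
G(5 - 1*(-4), 5) - 443*209 = ((5 - 1*(-4)) + (1/9)*5*(-2 + 5**(3/2)))/(-2 + 5**(3/2)) - 443*209 = ((5 + 4) + (1/9)*5*(-2 + 5*sqrt(5)))/(-2 + 5*sqrt(5)) - 92587 = (9 + (-10/9 + 25*sqrt(5)/9))/(-2 + 5*sqrt(5)) - 92587 = (71/9 + 25*sqrt(5)/9)/(-2 + 5*sqrt(5)) - 92587 = -92587 + (71/9 + 25*sqrt(5)/9)/(-2 + 5*sqrt(5))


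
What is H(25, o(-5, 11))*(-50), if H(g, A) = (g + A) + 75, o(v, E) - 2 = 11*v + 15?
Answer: -3100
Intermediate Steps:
o(v, E) = 17 + 11*v (o(v, E) = 2 + (11*v + 15) = 2 + (15 + 11*v) = 17 + 11*v)
H(g, A) = 75 + A + g (H(g, A) = (A + g) + 75 = 75 + A + g)
H(25, o(-5, 11))*(-50) = (75 + (17 + 11*(-5)) + 25)*(-50) = (75 + (17 - 55) + 25)*(-50) = (75 - 38 + 25)*(-50) = 62*(-50) = -3100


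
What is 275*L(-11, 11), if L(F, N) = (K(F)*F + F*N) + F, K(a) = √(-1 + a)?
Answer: -36300 - 6050*I*√3 ≈ -36300.0 - 10479.0*I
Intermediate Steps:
L(F, N) = F + F*N + F*√(-1 + F) (L(F, N) = (√(-1 + F)*F + F*N) + F = (F*√(-1 + F) + F*N) + F = (F*N + F*√(-1 + F)) + F = F + F*N + F*√(-1 + F))
275*L(-11, 11) = 275*(-11*(1 + 11 + √(-1 - 11))) = 275*(-11*(1 + 11 + √(-12))) = 275*(-11*(1 + 11 + 2*I*√3)) = 275*(-11*(12 + 2*I*√3)) = 275*(-132 - 22*I*√3) = -36300 - 6050*I*√3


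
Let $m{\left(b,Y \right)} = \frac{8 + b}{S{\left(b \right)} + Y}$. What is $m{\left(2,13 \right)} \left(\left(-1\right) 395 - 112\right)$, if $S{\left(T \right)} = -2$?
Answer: $- \frac{5070}{11} \approx -460.91$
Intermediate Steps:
$m{\left(b,Y \right)} = \frac{8 + b}{-2 + Y}$
$m{\left(2,13 \right)} \left(\left(-1\right) 395 - 112\right) = \frac{8 + 2}{-2 + 13} \left(\left(-1\right) 395 - 112\right) = \frac{1}{11} \cdot 10 \left(-395 - 112\right) = \frac{1}{11} \cdot 10 \left(-507\right) = \frac{10}{11} \left(-507\right) = - \frac{5070}{11}$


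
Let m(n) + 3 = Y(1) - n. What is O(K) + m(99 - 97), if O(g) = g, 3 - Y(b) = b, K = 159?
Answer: 156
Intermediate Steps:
Y(b) = 3 - b
m(n) = -1 - n (m(n) = -3 + ((3 - 1*1) - n) = -3 + ((3 - 1) - n) = -3 + (2 - n) = -1 - n)
O(K) + m(99 - 97) = 159 + (-1 - (99 - 97)) = 159 + (-1 - 1*2) = 159 + (-1 - 2) = 159 - 3 = 156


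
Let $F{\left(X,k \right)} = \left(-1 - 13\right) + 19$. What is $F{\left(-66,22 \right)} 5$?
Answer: $25$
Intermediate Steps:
$F{\left(X,k \right)} = 5$ ($F{\left(X,k \right)} = -14 + 19 = 5$)
$F{\left(-66,22 \right)} 5 = 5 \cdot 5 = 25$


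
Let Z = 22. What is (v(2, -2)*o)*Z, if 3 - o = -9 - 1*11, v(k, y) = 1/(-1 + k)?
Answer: 506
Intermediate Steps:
o = 23 (o = 3 - (-9 - 1*11) = 3 - (-9 - 11) = 3 - 1*(-20) = 3 + 20 = 23)
(v(2, -2)*o)*Z = (23/(-1 + 2))*22 = (23/1)*22 = (1*23)*22 = 23*22 = 506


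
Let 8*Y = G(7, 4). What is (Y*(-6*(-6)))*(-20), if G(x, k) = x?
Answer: -630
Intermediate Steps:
Y = 7/8 (Y = (⅛)*7 = 7/8 ≈ 0.87500)
(Y*(-6*(-6)))*(-20) = (7*(-6*(-6))/8)*(-20) = ((7/8)*36)*(-20) = (63/2)*(-20) = -630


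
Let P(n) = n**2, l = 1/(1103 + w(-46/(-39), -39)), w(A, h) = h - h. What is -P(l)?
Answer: -1/1216609 ≈ -8.2196e-7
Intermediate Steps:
w(A, h) = 0
l = 1/1103 (l = 1/(1103 + 0) = 1/1103 ≈ 0.00090662)
-P(l) = -(1/1103)**2 = -1*1/1216609 = -1/1216609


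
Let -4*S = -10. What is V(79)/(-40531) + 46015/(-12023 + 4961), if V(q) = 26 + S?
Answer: -932617616/143114961 ≈ -6.5166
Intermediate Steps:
S = 5/2 (S = -¼*(-10) = 5/2 ≈ 2.5000)
V(q) = 57/2 (V(q) = 26 + 5/2 = 57/2)
V(79)/(-40531) + 46015/(-12023 + 4961) = (57/2)/(-40531) + 46015/(-12023 + 4961) = (57/2)*(-1/40531) + 46015/(-7062) = -57/81062 + 46015*(-1/7062) = -57/81062 - 46015/7062 = -932617616/143114961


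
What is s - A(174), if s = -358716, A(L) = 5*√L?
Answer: -358716 - 5*√174 ≈ -3.5878e+5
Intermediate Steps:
s - A(174) = -358716 - 5*√174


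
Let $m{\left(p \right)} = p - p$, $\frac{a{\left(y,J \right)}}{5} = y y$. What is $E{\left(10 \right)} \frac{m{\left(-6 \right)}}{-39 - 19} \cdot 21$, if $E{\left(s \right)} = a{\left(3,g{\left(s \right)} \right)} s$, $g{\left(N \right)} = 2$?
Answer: $0$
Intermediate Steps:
$a{\left(y,J \right)} = 5 y^{2}$ ($a{\left(y,J \right)} = 5 y y = 5 y^{2}$)
$E{\left(s \right)} = 45 s$ ($E{\left(s \right)} = 5 \cdot 3^{2} s = 5 \cdot 9 s = 45 s$)
$m{\left(p \right)} = 0$
$E{\left(10 \right)} \frac{m{\left(-6 \right)}}{-39 - 19} \cdot 21 = 45 \cdot 10 \frac{1}{-39 - 19} \cdot 0 \cdot 21 = 450 \frac{1}{-58} \cdot 0 \cdot 21 = 450 \left(- \frac{1}{58}\right) 0 \cdot 21 = 450 \cdot 0 \cdot 21 = 450 \cdot 0 = 0$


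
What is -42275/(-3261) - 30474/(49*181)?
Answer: 275561261/28921809 ≈ 9.5278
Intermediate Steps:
-42275/(-3261) - 30474/(49*181) = -42275*(-1/3261) - 30474/8869 = 42275/3261 - 30474*1/8869 = 42275/3261 - 30474/8869 = 275561261/28921809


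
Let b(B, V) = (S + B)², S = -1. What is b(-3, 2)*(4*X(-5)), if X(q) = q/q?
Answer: 64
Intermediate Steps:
b(B, V) = (-1 + B)²
X(q) = 1
b(-3, 2)*(4*X(-5)) = (-1 - 3)²*(4*1) = (-4)²*4 = 16*4 = 64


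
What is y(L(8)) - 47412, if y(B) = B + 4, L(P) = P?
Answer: -47400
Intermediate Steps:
y(B) = 4 + B
y(L(8)) - 47412 = (4 + 8) - 47412 = 12 - 47412 = -47400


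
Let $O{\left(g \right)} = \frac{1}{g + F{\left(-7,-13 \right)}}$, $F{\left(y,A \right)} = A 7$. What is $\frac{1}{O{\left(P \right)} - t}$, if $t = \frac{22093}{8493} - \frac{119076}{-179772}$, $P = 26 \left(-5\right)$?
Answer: $- \frac{28118632893}{91897764745} \approx -0.30598$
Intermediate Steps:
$F{\left(y,A \right)} = 7 A$
$P = -130$
$t = \frac{415251272}{127233633}$ ($t = 22093 \cdot \frac{1}{8493} - - \frac{9923}{14981} = \frac{22093}{8493} + \frac{9923}{14981} = \frac{415251272}{127233633} \approx 3.2637$)
$O{\left(g \right)} = \frac{1}{-91 + g}$ ($O{\left(g \right)} = \frac{1}{g + 7 \left(-13\right)} = \frac{1}{g - 91} = \frac{1}{-91 + g}$)
$\frac{1}{O{\left(P \right)} - t} = \frac{1}{\frac{1}{-91 - 130} - \frac{415251272}{127233633}} = \frac{1}{\frac{1}{-221} - \frac{415251272}{127233633}} = \frac{1}{- \frac{1}{221} - \frac{415251272}{127233633}} = \frac{1}{- \frac{91897764745}{28118632893}} = - \frac{28118632893}{91897764745}$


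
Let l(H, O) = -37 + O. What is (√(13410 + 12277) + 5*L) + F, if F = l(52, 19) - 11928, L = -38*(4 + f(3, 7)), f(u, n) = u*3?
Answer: -14416 + √25687 ≈ -14256.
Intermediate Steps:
f(u, n) = 3*u
L = -494 (L = -38*(4 + 3*3) = -38*(4 + 9) = -38*13 = -494)
F = -11946 (F = (-37 + 19) - 11928 = -18 - 11928 = -11946)
(√(13410 + 12277) + 5*L) + F = (√(13410 + 12277) + 5*(-494)) - 11946 = (√25687 - 2470) - 11946 = (-2470 + √25687) - 11946 = -14416 + √25687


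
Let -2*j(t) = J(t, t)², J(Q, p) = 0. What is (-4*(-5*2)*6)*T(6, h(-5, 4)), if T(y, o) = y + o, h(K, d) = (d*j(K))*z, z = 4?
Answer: 1440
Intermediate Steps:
j(t) = 0 (j(t) = -½*0² = -½*0 = 0)
h(K, d) = 0 (h(K, d) = (d*0)*4 = 0*4 = 0)
T(y, o) = o + y
(-4*(-5*2)*6)*T(6, h(-5, 4)) = (-4*(-5*2)*6)*(0 + 6) = -(-40)*6*6 = -4*(-60)*6 = 240*6 = 1440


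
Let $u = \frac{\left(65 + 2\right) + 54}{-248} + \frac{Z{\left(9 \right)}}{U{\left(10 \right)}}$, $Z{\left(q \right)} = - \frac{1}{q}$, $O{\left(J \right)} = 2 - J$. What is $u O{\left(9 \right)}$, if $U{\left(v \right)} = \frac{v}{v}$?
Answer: $\frac{9359}{2232} \approx 4.1931$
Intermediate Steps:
$U{\left(v \right)} = 1$
$u = - \frac{1337}{2232}$ ($u = \frac{\left(65 + 2\right) + 54}{-248} + \frac{\left(-1\right) \frac{1}{9}}{1} = \left(67 + 54\right) \left(- \frac{1}{248}\right) + \left(-1\right) \frac{1}{9} \cdot 1 = 121 \left(- \frac{1}{248}\right) - \frac{1}{9} = - \frac{121}{248} - \frac{1}{9} = - \frac{1337}{2232} \approx -0.59901$)
$u O{\left(9 \right)} = - \frac{1337 \left(2 - 9\right)}{2232} = \left(- \frac{1337}{2232}\right) \left(-7\right) = \frac{9359}{2232}$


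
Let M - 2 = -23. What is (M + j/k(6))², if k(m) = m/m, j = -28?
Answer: 2401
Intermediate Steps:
M = -21 (M = 2 - 23 = -21)
k(m) = 1
(M + j/k(6))² = (-21 - 28/1)² = (-21 - 28*1)² = (-21 - 28)² = (-49)² = 2401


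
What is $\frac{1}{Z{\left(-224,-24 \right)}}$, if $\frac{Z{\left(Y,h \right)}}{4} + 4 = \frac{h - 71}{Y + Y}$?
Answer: $- \frac{112}{1697} \approx -0.065999$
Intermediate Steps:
$Z{\left(Y,h \right)} = -16 + \frac{2 \left(-71 + h\right)}{Y}$ ($Z{\left(Y,h \right)} = -16 + 4 \frac{h - 71}{Y + Y} = -16 + 4 \frac{-71 + h}{2 Y} = -16 + \frac{2 \left(-71 + h\right)}{Y}$)
$\frac{1}{Z{\left(-224,-24 \right)}} = \frac{1}{2 \frac{1}{-224} \left(-71 - 24 - -1792\right)} = \frac{1}{2 \left(- \frac{1}{224}\right) \left(-71 - 24 + 1792\right)} = \frac{1}{2 \left(- \frac{1}{224}\right) 1697} = \frac{1}{- \frac{1697}{112}} = - \frac{112}{1697}$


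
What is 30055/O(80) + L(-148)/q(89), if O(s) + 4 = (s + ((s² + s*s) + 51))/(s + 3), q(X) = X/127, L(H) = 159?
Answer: 476427892/1121311 ≈ 424.88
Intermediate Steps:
q(X) = X/127 (q(X) = X*(1/127) = X/127)
O(s) = -4 + (51 + s + 2*s²)/(3 + s) (O(s) = -4 + (s + ((s² + s*s) + 51))/(s + 3) = -4 + (s + ((s² + s²) + 51))/(3 + s) = -4 + (s + (2*s² + 51))/(3 + s) = -4 + (s + (51 + 2*s²))/(3 + s) = -4 + (51 + s + 2*s²)/(3 + s))
30055/O(80) + L(-148)/q(89) = 30055/(((39 - 3*80 + 2*80²)/(3 + 80))) + 159/(((1/127)*89)) = 30055/(((39 - 240 + 2*6400)/83)) + 159/(89/127) = 30055/(((39 - 240 + 12800)/83)) + 159*(127/89) = 30055/(((1/83)*12599)) + 20193/89 = 30055/(12599/83) + 20193/89 = 30055*(83/12599) + 20193/89 = 2494565/12599 + 20193/89 = 476427892/1121311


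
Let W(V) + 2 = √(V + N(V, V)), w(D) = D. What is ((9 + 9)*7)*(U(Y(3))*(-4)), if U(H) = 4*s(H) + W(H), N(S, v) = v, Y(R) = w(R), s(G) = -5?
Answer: 11088 - 504*√6 ≈ 9853.5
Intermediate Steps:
Y(R) = R
W(V) = -2 + √2*√V (W(V) = -2 + √(V + V) = -2 + √(2*V) = -2 + √2*√V)
U(H) = -22 + √2*√H (U(H) = 4*(-5) + (-2 + √2*√H) = -20 + (-2 + √2*√H) = -22 + √2*√H)
((9 + 9)*7)*(U(Y(3))*(-4)) = ((9 + 9)*7)*((-22 + √2*√3)*(-4)) = (18*7)*((-22 + √6)*(-4)) = 126*(88 - 4*√6) = 11088 - 504*√6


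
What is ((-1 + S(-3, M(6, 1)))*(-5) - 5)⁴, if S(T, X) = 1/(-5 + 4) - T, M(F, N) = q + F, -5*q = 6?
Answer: 10000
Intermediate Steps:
q = -6/5 (q = -⅕*6 = -6/5 ≈ -1.2000)
M(F, N) = -6/5 + F
S(T, X) = -1 - T (S(T, X) = 1/(-1) - T = -1 - T)
((-1 + S(-3, M(6, 1)))*(-5) - 5)⁴ = ((-1 + (-1 - 1*(-3)))*(-5) - 5)⁴ = ((-1 + (-1 + 3))*(-5) - 5)⁴ = ((-1 + 2)*(-5) - 5)⁴ = (1*(-5) - 5)⁴ = (-5 - 5)⁴ = (-10)⁴ = 10000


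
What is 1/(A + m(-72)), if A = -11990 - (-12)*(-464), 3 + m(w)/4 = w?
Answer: -1/17858 ≈ -5.5997e-5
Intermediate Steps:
m(w) = -12 + 4*w
A = -17558 (A = -11990 - 1*5568 = -11990 - 5568 = -17558)
1/(A + m(-72)) = 1/(-17558 + (-12 + 4*(-72))) = 1/(-17558 + (-12 - 288)) = 1/(-17558 - 300) = 1/(-17858) = -1/17858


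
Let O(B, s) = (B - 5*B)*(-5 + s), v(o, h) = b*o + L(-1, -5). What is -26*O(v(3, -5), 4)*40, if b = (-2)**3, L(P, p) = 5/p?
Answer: 104000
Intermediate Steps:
b = -8
v(o, h) = -1 - 8*o (v(o, h) = -8*o + 5/(-5) = -8*o + 5*(-1/5) = -8*o - 1 = -1 - 8*o)
O(B, s) = -4*B*(-5 + s) (O(B, s) = (-4*B)*(-5 + s) = -4*B*(-5 + s))
-26*O(v(3, -5), 4)*40 = -104*(-1 - 8*3)*(5 - 1*4)*40 = -104*(-1 - 24)*(5 - 4)*40 = -104*(-25)*40 = -26*(-100)*40 = 2600*40 = 104000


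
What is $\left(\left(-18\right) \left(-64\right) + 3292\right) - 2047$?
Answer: $2397$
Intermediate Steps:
$\left(\left(-18\right) \left(-64\right) + 3292\right) - 2047 = \left(1152 + 3292\right) - 2047 = 4444 - 2047 = 2397$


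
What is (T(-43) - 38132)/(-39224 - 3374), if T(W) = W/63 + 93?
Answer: 1198250/1341837 ≈ 0.89299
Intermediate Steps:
T(W) = 93 + W/63 (T(W) = W*(1/63) + 93 = W/63 + 93 = 93 + W/63)
(T(-43) - 38132)/(-39224 - 3374) = ((93 + (1/63)*(-43)) - 38132)/(-39224 - 3374) = ((93 - 43/63) - 38132)/(-42598) = (5816/63 - 38132)*(-1/42598) = -2396500/63*(-1/42598) = 1198250/1341837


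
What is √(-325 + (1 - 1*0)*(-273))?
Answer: I*√598 ≈ 24.454*I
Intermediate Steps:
√(-325 + (1 - 1*0)*(-273)) = √(-325 + (1 + 0)*(-273)) = √(-325 + 1*(-273)) = √(-325 - 273) = √(-598) = I*√598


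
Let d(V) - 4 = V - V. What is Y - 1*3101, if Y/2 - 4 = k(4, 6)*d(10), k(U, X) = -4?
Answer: -3125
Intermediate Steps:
d(V) = 4 (d(V) = 4 + (V - V) = 4 + 0 = 4)
Y = -24 (Y = 8 + 2*(-4*4) = 8 + 2*(-16) = 8 - 32 = -24)
Y - 1*3101 = -24 - 1*3101 = -24 - 3101 = -3125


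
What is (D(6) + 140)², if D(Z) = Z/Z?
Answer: 19881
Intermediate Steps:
D(Z) = 1
(D(6) + 140)² = (1 + 140)² = 141² = 19881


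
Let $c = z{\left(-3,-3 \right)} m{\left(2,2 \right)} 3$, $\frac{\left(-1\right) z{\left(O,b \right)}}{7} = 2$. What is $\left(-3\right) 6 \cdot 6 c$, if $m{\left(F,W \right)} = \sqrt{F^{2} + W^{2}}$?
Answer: $9072 \sqrt{2} \approx 12830.0$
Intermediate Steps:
$z{\left(O,b \right)} = -14$ ($z{\left(O,b \right)} = \left(-7\right) 2 = -14$)
$c = - 84 \sqrt{2}$ ($c = - 14 \sqrt{2^{2} + 2^{2}} \cdot 3 = - 14 \sqrt{4 + 4} \cdot 3 = - 14 \sqrt{8} \cdot 3 = - 14 \cdot 2 \sqrt{2} \cdot 3 = - 28 \sqrt{2} \cdot 3 = - 84 \sqrt{2} \approx -118.79$)
$\left(-3\right) 6 \cdot 6 c = \left(-3\right) 6 \cdot 6 \left(- 84 \sqrt{2}\right) = \left(-18\right) 6 \left(- 84 \sqrt{2}\right) = - 108 \left(- 84 \sqrt{2}\right) = 9072 \sqrt{2}$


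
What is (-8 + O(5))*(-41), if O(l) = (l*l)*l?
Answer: -4797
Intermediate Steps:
O(l) = l**3 (O(l) = l**2*l = l**3)
(-8 + O(5))*(-41) = (-8 + 5**3)*(-41) = (-8 + 125)*(-41) = 117*(-41) = -4797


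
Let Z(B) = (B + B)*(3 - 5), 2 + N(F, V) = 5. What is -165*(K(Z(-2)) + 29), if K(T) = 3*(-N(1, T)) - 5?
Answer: -2475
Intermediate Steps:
N(F, V) = 3 (N(F, V) = -2 + 5 = 3)
Z(B) = -4*B (Z(B) = (2*B)*(-2) = -4*B)
K(T) = -14 (K(T) = 3*(-1*3) - 5 = 3*(-3) - 5 = -9 - 5 = -14)
-165*(K(Z(-2)) + 29) = -165*(-14 + 29) = -165*15 = -2475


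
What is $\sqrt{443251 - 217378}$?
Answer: $3 \sqrt{25097} \approx 475.26$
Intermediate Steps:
$\sqrt{443251 - 217378} = \sqrt{225873} = 3 \sqrt{25097}$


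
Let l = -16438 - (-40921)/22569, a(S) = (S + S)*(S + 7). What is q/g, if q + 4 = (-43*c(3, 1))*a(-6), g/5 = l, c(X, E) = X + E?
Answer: -9298428/370948301 ≈ -0.025067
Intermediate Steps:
a(S) = 2*S*(7 + S) (a(S) = (2*S)*(7 + S) = 2*S*(7 + S))
c(X, E) = E + X
l = -370948301/22569 (l = -16438 - (-40921)/22569 = -16438 - 1*(-40921/22569) = -16438 + 40921/22569 = -370948301/22569 ≈ -16436.)
g = -1854741505/22569 (g = 5*(-370948301/22569) = -1854741505/22569 ≈ -82181.)
q = 2060 (q = -4 + (-43*(1 + 3))*(2*(-6)*(7 - 6)) = -4 + (-43*4)*(2*(-6)*1) = -4 - 172*(-12) = -4 + 2064 = 2060)
q/g = 2060/(-1854741505/22569) = 2060*(-22569/1854741505) = -9298428/370948301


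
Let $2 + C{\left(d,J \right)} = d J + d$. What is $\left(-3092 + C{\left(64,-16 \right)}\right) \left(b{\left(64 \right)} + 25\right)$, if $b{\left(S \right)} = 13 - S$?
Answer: $105404$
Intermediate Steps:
$C{\left(d,J \right)} = -2 + d + J d$ ($C{\left(d,J \right)} = -2 + \left(d J + d\right) = -2 + \left(J d + d\right) = -2 + \left(d + J d\right) = -2 + d + J d$)
$\left(-3092 + C{\left(64,-16 \right)}\right) \left(b{\left(64 \right)} + 25\right) = \left(-3092 - 962\right) \left(\left(13 - 64\right) + 25\right) = \left(-3092 - 962\right) \left(-51 + 25\right) = \left(-4054\right) \left(-26\right) = 105404$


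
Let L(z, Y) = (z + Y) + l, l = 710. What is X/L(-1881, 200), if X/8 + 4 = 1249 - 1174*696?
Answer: 6526872/971 ≈ 6721.8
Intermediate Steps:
L(z, Y) = 710 + Y + z (L(z, Y) = (z + Y) + 710 = (Y + z) + 710 = 710 + Y + z)
X = -6526872 (X = -32 + 8*(1249 - 1174*696) = -32 + 8*(1249 - 817104) = -32 + 8*(-815855) = -32 - 6526840 = -6526872)
X/L(-1881, 200) = -6526872/(710 + 200 - 1881) = -6526872/(-971) = -6526872*(-1/971) = 6526872/971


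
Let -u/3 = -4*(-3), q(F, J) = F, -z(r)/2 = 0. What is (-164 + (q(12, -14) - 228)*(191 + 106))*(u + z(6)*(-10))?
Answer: 2315376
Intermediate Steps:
z(r) = 0 (z(r) = -2*0 = 0)
u = -36 (u = -(-12)*(-3) = -3*12 = -36)
(-164 + (q(12, -14) - 228)*(191 + 106))*(u + z(6)*(-10)) = (-164 + (12 - 228)*(191 + 106))*(-36 + 0*(-10)) = (-164 - 216*297)*(-36 + 0) = (-164 - 64152)*(-36) = -64316*(-36) = 2315376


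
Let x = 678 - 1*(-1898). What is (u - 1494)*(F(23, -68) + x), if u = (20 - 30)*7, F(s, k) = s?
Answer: -4064836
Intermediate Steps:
x = 2576 (x = 678 + 1898 = 2576)
u = -70 (u = -10*7 = -70)
(u - 1494)*(F(23, -68) + x) = (-70 - 1494)*(23 + 2576) = -1564*2599 = -4064836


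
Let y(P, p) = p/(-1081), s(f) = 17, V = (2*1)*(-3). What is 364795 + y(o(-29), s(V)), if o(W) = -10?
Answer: 394343378/1081 ≈ 3.6480e+5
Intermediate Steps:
V = -6 (V = 2*(-3) = -6)
y(P, p) = -p/1081 (y(P, p) = p*(-1/1081) = -p/1081)
364795 + y(o(-29), s(V)) = 364795 - 1/1081*17 = 364795 - 17/1081 = 394343378/1081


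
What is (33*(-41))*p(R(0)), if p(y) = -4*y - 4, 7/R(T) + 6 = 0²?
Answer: -902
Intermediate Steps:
R(T) = -7/6 (R(T) = 7/(-6 + 0²) = 7/(-6 + 0) = 7/(-6) = 7*(-⅙) = -7/6)
p(y) = -4 - 4*y
(33*(-41))*p(R(0)) = (33*(-41))*(-4 - 4*(-7/6)) = -1353*(-4 + 14/3) = -1353*⅔ = -902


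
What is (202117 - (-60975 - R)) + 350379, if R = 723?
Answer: 614194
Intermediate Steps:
(202117 - (-60975 - R)) + 350379 = (202117 - (-60975 - 1*723)) + 350379 = (202117 - (-60975 - 723)) + 350379 = (202117 - 1*(-61698)) + 350379 = (202117 + 61698) + 350379 = 263815 + 350379 = 614194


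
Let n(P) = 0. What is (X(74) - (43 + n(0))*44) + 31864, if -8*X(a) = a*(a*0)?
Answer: 29972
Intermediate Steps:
X(a) = 0 (X(a) = -a*a*0/8 = -a*0/8 = -⅛*0 = 0)
(X(74) - (43 + n(0))*44) + 31864 = (0 - (43 + 0)*44) + 31864 = (0 - 43*44) + 31864 = (0 - 1*1892) + 31864 = (0 - 1892) + 31864 = -1892 + 31864 = 29972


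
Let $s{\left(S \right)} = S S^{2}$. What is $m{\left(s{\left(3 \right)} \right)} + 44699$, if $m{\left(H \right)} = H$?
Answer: $44726$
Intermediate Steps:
$s{\left(S \right)} = S^{3}$
$m{\left(s{\left(3 \right)} \right)} + 44699 = 3^{3} + 44699 = 27 + 44699 = 44726$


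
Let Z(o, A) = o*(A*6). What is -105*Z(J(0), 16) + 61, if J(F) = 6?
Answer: -60419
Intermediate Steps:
Z(o, A) = 6*A*o (Z(o, A) = o*(6*A) = 6*A*o)
-105*Z(J(0), 16) + 61 = -630*16*6 + 61 = -105*576 + 61 = -60480 + 61 = -60419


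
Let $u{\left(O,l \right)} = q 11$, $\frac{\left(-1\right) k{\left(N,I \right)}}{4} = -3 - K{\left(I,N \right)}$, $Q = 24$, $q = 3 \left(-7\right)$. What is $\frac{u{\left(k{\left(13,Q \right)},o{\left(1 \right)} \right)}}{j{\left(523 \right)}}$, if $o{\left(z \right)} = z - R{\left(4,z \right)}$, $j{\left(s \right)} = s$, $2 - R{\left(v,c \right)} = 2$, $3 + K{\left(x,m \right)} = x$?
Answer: $- \frac{231}{523} \approx -0.44168$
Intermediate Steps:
$K{\left(x,m \right)} = -3 + x$
$R{\left(v,c \right)} = 0$ ($R{\left(v,c \right)} = 2 - 2 = 0$)
$q = -21$
$k{\left(N,I \right)} = 4 I$ ($k{\left(N,I \right)} = - 4 \left(-3 - \left(-3 + I\right)\right) = - 4 \left(- I\right) = 4 I$)
$o{\left(z \right)} = z$ ($o{\left(z \right)} = z - 0 = z + 0 = z$)
$u{\left(O,l \right)} = -231$ ($u{\left(O,l \right)} = \left(-21\right) 11 = -231$)
$\frac{u{\left(k{\left(13,Q \right)},o{\left(1 \right)} \right)}}{j{\left(523 \right)}} = - \frac{231}{523}$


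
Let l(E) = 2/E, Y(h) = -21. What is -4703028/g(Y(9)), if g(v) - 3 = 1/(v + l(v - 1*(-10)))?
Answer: -273951381/172 ≈ -1.5927e+6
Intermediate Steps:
g(v) = 3 + 1/(v + 2/(10 + v)) (g(v) = 3 + 1/(v + 2/(v - 1*(-10))) = 3 + 1/(v + 2/(v + 10)) = 3 + 1/(v + 2/(10 + v)))
-4703028/g(Y(9)) = -4703028*(2 - 21*(10 - 21))/(6 + (1 + 3*(-21))*(10 - 21)) = -4703028*(2 - 21*(-11))/(6 + (1 - 63)*(-11)) = -4703028*(2 + 231)/(6 - 62*(-11)) = -4703028*233/(6 + 682) = -4703028/((1/233)*688) = -4703028/688/233 = -4703028*233/688 = -273951381/172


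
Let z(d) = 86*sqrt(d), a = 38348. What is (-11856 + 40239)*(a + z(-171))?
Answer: 1088431284 + 7322814*I*sqrt(19) ≈ 1.0884e+9 + 3.1919e+7*I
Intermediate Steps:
(-11856 + 40239)*(a + z(-171)) = (-11856 + 40239)*(38348 + 86*sqrt(-171)) = 28383*(38348 + 86*(3*I*sqrt(19))) = 28383*(38348 + 258*I*sqrt(19)) = 1088431284 + 7322814*I*sqrt(19)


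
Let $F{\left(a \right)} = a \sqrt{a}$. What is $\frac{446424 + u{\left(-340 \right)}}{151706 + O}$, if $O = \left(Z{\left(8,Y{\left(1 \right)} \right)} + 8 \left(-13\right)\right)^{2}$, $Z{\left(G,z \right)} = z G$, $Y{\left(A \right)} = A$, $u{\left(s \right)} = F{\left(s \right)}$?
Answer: $\frac{223212}{80461} - \frac{20 i \sqrt{85}}{4733} \approx 2.7742 - 0.038959 i$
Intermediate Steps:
$F{\left(a \right)} = a^{\frac{3}{2}}$
$u{\left(s \right)} = s^{\frac{3}{2}}$
$Z{\left(G,z \right)} = G z$
$O = 9216$ ($O = \left(8 \cdot 1 + 8 \left(-13\right)\right)^{2} = \left(8 - 104\right)^{2} = \left(-96\right)^{2} = 9216$)
$\frac{446424 + u{\left(-340 \right)}}{151706 + O} = \frac{446424 + \left(-340\right)^{\frac{3}{2}}}{151706 + 9216} = \frac{446424 - 680 i \sqrt{85}}{160922} = \left(446424 - 680 i \sqrt{85}\right) \frac{1}{160922} = \frac{223212}{80461} - \frac{20 i \sqrt{85}}{4733}$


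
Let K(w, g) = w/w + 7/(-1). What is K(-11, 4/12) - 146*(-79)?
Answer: 11528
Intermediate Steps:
K(w, g) = -6 (K(w, g) = 1 + 7*(-1) = 1 - 7 = -6)
K(-11, 4/12) - 146*(-79) = -6 - 146*(-79) = -6 + 11534 = 11528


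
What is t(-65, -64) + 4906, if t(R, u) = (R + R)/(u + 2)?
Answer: 152151/31 ≈ 4908.1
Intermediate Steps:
t(R, u) = 2*R/(2 + u) (t(R, u) = (2*R)/(2 + u) = 2*R/(2 + u))
t(-65, -64) + 4906 = 2*(-65)/(2 - 64) + 4906 = 2*(-65)/(-62) + 4906 = 2*(-65)*(-1/62) + 4906 = 65/31 + 4906 = 152151/31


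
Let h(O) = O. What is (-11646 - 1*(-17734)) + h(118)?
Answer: 6206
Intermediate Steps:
(-11646 - 1*(-17734)) + h(118) = (-11646 - 1*(-17734)) + 118 = (-11646 + 17734) + 118 = 6088 + 118 = 6206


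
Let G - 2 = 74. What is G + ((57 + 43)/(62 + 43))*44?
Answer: 2476/21 ≈ 117.90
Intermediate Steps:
G = 76 (G = 2 + 74 = 76)
G + ((57 + 43)/(62 + 43))*44 = 76 + ((57 + 43)/(62 + 43))*44 = 76 + (100/105)*44 = 76 + (100*(1/105))*44 = 76 + (20/21)*44 = 76 + 880/21 = 2476/21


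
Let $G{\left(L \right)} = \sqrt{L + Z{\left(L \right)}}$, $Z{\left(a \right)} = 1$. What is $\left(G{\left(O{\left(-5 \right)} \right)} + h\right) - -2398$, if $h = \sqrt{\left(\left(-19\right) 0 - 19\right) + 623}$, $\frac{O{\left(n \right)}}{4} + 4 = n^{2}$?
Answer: $2398 + \sqrt{85} + 2 \sqrt{151} \approx 2431.8$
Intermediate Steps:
$O{\left(n \right)} = -16 + 4 n^{2}$
$G{\left(L \right)} = \sqrt{1 + L}$ ($G{\left(L \right)} = \sqrt{L + 1} = \sqrt{1 + L}$)
$h = 2 \sqrt{151}$ ($h = \sqrt{\left(0 - 19\right) + 623} = \sqrt{-19 + 623} = \sqrt{604} = 2 \sqrt{151} \approx 24.576$)
$\left(G{\left(O{\left(-5 \right)} \right)} + h\right) - -2398 = \left(\sqrt{1 - \left(16 - 4 \left(-5\right)^{2}\right)} + 2 \sqrt{151}\right) - -2398 = \left(\sqrt{1 + \left(-16 + 4 \cdot 25\right)} + 2 \sqrt{151}\right) + 2398 = \left(\sqrt{1 + \left(-16 + 100\right)} + 2 \sqrt{151}\right) + 2398 = \left(\sqrt{1 + 84} + 2 \sqrt{151}\right) + 2398 = \left(\sqrt{85} + 2 \sqrt{151}\right) + 2398 = 2398 + \sqrt{85} + 2 \sqrt{151}$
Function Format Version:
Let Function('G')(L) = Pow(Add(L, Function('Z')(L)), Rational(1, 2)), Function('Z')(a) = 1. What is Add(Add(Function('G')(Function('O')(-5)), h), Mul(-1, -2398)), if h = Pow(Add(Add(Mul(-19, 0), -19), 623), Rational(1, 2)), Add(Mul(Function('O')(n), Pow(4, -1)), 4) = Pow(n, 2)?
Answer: Add(2398, Pow(85, Rational(1, 2)), Mul(2, Pow(151, Rational(1, 2)))) ≈ 2431.8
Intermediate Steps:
Function('O')(n) = Add(-16, Mul(4, Pow(n, 2)))
Function('G')(L) = Pow(Add(1, L), Rational(1, 2)) (Function('G')(L) = Pow(Add(L, 1), Rational(1, 2)) = Pow(Add(1, L), Rational(1, 2)))
h = Mul(2, Pow(151, Rational(1, 2))) (h = Pow(Add(Add(0, -19), 623), Rational(1, 2)) = Pow(Add(-19, 623), Rational(1, 2)) = Pow(604, Rational(1, 2)) = Mul(2, Pow(151, Rational(1, 2))) ≈ 24.576)
Add(Add(Function('G')(Function('O')(-5)), h), Mul(-1, -2398)) = Add(Add(Pow(Add(1, Add(-16, Mul(4, Pow(-5, 2)))), Rational(1, 2)), Mul(2, Pow(151, Rational(1, 2)))), Mul(-1, -2398)) = Add(Add(Pow(Add(1, Add(-16, Mul(4, 25))), Rational(1, 2)), Mul(2, Pow(151, Rational(1, 2)))), 2398) = Add(Add(Pow(Add(1, Add(-16, 100)), Rational(1, 2)), Mul(2, Pow(151, Rational(1, 2)))), 2398) = Add(Add(Pow(Add(1, 84), Rational(1, 2)), Mul(2, Pow(151, Rational(1, 2)))), 2398) = Add(Add(Pow(85, Rational(1, 2)), Mul(2, Pow(151, Rational(1, 2)))), 2398) = Add(2398, Pow(85, Rational(1, 2)), Mul(2, Pow(151, Rational(1, 2))))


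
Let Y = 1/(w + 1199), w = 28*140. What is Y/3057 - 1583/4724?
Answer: -24772018765/73924850892 ≈ -0.33510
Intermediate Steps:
w = 3920
Y = 1/5119 (Y = 1/(3920 + 1199) = 1/5119 ≈ 0.00019535)
Y/3057 - 1583/4724 = (1/5119)/3057 - 1583/4724 = (1/5119)*(1/3057) - 1583*1/4724 = 1/15648783 - 1583/4724 = -24772018765/73924850892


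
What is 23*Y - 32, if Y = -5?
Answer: -147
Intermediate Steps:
23*Y - 32 = 23*(-5) - 32 = -115 - 32 = -147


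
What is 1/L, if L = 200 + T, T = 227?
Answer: 1/427 ≈ 0.0023419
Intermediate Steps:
L = 427 (L = 200 + 227 = 427)
1/L = 1/427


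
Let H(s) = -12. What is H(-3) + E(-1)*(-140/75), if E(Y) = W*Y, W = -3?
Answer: -88/5 ≈ -17.600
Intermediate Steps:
E(Y) = -3*Y
H(-3) + E(-1)*(-140/75) = -12 + (-3*(-1))*(-140/75) = -12 + 3*(-140*1/75) = -12 + 3*(-28/15) = -12 - 28/5 = -88/5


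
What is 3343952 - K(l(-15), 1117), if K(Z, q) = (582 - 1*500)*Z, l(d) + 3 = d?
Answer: 3345428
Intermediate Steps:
l(d) = -3 + d
K(Z, q) = 82*Z (K(Z, q) = (582 - 500)*Z = 82*Z)
3343952 - K(l(-15), 1117) = 3343952 - 82*(-3 - 15) = 3343952 - 82*(-18) = 3343952 - 1*(-1476) = 3343952 + 1476 = 3345428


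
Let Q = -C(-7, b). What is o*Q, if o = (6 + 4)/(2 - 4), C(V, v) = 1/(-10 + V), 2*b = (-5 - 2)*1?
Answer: -5/17 ≈ -0.29412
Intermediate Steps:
b = -7/2 (b = ((-5 - 2)*1)/2 = (-7*1)/2 = (½)*(-7) = -7/2 ≈ -3.5000)
o = -5 (o = 10/(-2) = 10*(-½) = -5)
Q = 1/17 (Q = -1/(-10 - 7) = -1/(-17) = -1*(-1/17) = 1/17 ≈ 0.058824)
o*Q = -5*1/17 = -5/17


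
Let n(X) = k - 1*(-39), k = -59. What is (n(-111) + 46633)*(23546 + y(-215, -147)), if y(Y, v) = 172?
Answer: 1105567134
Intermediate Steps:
n(X) = -20 (n(X) = -59 - 1*(-39) = -59 + 39 = -20)
(n(-111) + 46633)*(23546 + y(-215, -147)) = (-20 + 46633)*(23546 + 172) = 46613*23718 = 1105567134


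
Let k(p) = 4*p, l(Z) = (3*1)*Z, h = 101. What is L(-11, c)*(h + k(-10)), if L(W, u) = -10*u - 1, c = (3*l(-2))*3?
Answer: 32879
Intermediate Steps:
l(Z) = 3*Z
c = -54 (c = (3*(3*(-2)))*3 = (3*(-6))*3 = -18*3 = -54)
L(W, u) = -1 - 10*u
L(-11, c)*(h + k(-10)) = (-1 - 10*(-54))*(101 + 4*(-10)) = (-1 + 540)*(101 - 40) = 539*61 = 32879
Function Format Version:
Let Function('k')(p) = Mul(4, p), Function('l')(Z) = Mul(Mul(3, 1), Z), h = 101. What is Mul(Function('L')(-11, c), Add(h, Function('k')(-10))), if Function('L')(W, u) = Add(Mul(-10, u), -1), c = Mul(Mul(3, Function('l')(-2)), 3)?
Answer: 32879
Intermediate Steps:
Function('l')(Z) = Mul(3, Z)
c = -54 (c = Mul(Mul(3, Mul(3, -2)), 3) = Mul(Mul(3, -6), 3) = Mul(-18, 3) = -54)
Function('L')(W, u) = Add(-1, Mul(-10, u))
Mul(Function('L')(-11, c), Add(h, Function('k')(-10))) = Mul(Add(-1, Mul(-10, -54)), Add(101, Mul(4, -10))) = Mul(Add(-1, 540), Add(101, -40)) = Mul(539, 61) = 32879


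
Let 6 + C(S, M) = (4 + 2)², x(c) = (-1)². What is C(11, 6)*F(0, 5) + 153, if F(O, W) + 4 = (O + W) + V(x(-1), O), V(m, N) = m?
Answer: 213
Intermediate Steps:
x(c) = 1
F(O, W) = -3 + O + W (F(O, W) = -4 + ((O + W) + 1) = -4 + (1 + O + W) = -3 + O + W)
C(S, M) = 30 (C(S, M) = -6 + (4 + 2)² = -6 + 6² = -6 + 36 = 30)
C(11, 6)*F(0, 5) + 153 = 30*(-3 + 0 + 5) + 153 = 30*2 + 153 = 60 + 153 = 213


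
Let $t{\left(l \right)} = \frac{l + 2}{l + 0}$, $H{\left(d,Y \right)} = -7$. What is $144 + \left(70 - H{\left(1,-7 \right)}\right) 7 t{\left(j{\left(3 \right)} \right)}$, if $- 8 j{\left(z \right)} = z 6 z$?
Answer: $\frac{14129}{27} \approx 523.3$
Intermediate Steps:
$j{\left(z \right)} = - \frac{3 z^{2}}{4}$ ($j{\left(z \right)} = - \frac{z 6 z}{8} = - \frac{6 z z}{8} = - \frac{6 z^{2}}{8} = - \frac{3 z^{2}}{4}$)
$t{\left(l \right)} = \frac{2 + l}{l}$
$144 + \left(70 - H{\left(1,-7 \right)}\right) 7 t{\left(j{\left(3 \right)} \right)} = 144 + \left(70 - -7\right) 7 \frac{2 - \frac{3 \cdot 3^{2}}{4}}{\left(- \frac{3}{4}\right) 3^{2}} = 144 + \left(70 + 7\right) 7 \frac{2 - \frac{27}{4}}{\left(- \frac{3}{4}\right) 9} = 144 + 77 \cdot 7 \frac{2 - \frac{27}{4}}{- \frac{27}{4}} = 144 + 77 \cdot 7 \left(\left(- \frac{4}{27}\right) \left(- \frac{19}{4}\right)\right) = 144 + 77 \cdot 7 \cdot \frac{19}{27} = 144 + 77 \cdot \frac{133}{27} = 144 + \frac{10241}{27} = \frac{14129}{27}$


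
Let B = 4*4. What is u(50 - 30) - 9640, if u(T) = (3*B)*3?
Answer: -9496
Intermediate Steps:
B = 16
u(T) = 144 (u(T) = (3*16)*3 = 48*3 = 144)
u(50 - 30) - 9640 = 144 - 9640 = -9496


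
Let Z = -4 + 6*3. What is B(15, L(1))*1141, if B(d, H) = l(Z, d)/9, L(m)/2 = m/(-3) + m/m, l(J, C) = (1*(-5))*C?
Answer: -28525/3 ≈ -9508.3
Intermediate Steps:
Z = 14 (Z = -4 + 18 = 14)
l(J, C) = -5*C
L(m) = 2 - 2*m/3 (L(m) = 2*(m/(-3) + m/m) = 2*(m*(-⅓) + 1) = 2*(-m/3 + 1) = 2*(1 - m/3) = 2 - 2*m/3)
B(d, H) = -5*d/9
B(15, L(1))*1141 = -5/9*15*1141 = -25/3*1141 = -28525/3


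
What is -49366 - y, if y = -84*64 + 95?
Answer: -44085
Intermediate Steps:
y = -5281 (y = -5376 + 95 = -5281)
-49366 - y = -49366 - 1*(-5281) = -49366 + 5281 = -44085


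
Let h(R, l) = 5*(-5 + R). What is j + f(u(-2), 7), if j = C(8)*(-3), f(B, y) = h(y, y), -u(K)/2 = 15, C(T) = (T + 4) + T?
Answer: -50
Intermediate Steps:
C(T) = 4 + 2*T (C(T) = (4 + T) + T = 4 + 2*T)
u(K) = -30 (u(K) = -2*15 = -30)
h(R, l) = -25 + 5*R
f(B, y) = -25 + 5*y
j = -60 (j = (4 + 2*8)*(-3) = (4 + 16)*(-3) = 20*(-3) = -60)
j + f(u(-2), 7) = -60 + (-25 + 5*7) = -60 + (-25 + 35) = -60 + 10 = -50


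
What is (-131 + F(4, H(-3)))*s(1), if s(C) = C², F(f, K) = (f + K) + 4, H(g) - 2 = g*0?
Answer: -121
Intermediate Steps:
H(g) = 2 (H(g) = 2 + g*0 = 2 + 0 = 2)
F(f, K) = 4 + K + f (F(f, K) = (K + f) + 4 = 4 + K + f)
(-131 + F(4, H(-3)))*s(1) = (-131 + (4 + 2 + 4))*1² = (-131 + 10)*1 = -121*1 = -121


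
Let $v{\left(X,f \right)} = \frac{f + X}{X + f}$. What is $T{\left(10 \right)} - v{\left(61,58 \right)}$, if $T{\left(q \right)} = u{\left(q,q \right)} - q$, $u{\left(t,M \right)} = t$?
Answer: $-1$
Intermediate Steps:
$v{\left(X,f \right)} = 1$ ($v{\left(X,f \right)} = \frac{X + f}{X + f} = 1$)
$T{\left(q \right)} = 0$ ($T{\left(q \right)} = q - q = 0$)
$T{\left(10 \right)} - v{\left(61,58 \right)} = 0 - 1 = -1$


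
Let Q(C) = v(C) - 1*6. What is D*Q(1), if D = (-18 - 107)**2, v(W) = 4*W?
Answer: -31250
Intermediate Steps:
Q(C) = -6 + 4*C (Q(C) = 4*C - 1*6 = 4*C - 6 = -6 + 4*C)
D = 15625 (D = (-125)**2 = 15625)
D*Q(1) = 15625*(-6 + 4*1) = 15625*(-6 + 4) = 15625*(-2) = -31250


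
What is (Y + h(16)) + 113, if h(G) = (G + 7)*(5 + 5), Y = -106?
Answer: 237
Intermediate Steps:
h(G) = 70 + 10*G (h(G) = (7 + G)*10 = 70 + 10*G)
(Y + h(16)) + 113 = (-106 + (70 + 10*16)) + 113 = (-106 + (70 + 160)) + 113 = (-106 + 230) + 113 = 124 + 113 = 237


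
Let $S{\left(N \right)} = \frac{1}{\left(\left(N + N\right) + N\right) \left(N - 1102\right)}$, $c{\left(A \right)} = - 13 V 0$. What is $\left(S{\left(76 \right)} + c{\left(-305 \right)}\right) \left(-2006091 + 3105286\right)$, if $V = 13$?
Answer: $- \frac{1099195}{233928} \approx -4.6989$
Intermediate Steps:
$c{\left(A \right)} = 0$ ($c{\left(A \right)} = \left(-13\right) 13 \cdot 0 = \left(-169\right) 0 = 0$)
$S{\left(N \right)} = \frac{1}{3 N \left(-1102 + N\right)}$ ($S{\left(N \right)} = \frac{1}{\left(2 N + N\right) \left(-1102 + N\right)} = \frac{1}{3 N \left(-1102 + N\right)}$)
$\left(S{\left(76 \right)} + c{\left(-305 \right)}\right) \left(-2006091 + 3105286\right) = \left(\frac{1}{3 \cdot 76 \left(-1102 + 76\right)} + 0\right) \left(-2006091 + 3105286\right) = \left(\frac{1}{3} \cdot \frac{1}{76} \frac{1}{-1026} + 0\right) 1099195 = \left(\frac{1}{3} \cdot \frac{1}{76} \left(- \frac{1}{1026}\right) + 0\right) 1099195 = \left(- \frac{1}{233928} + 0\right) 1099195 = \left(- \frac{1}{233928}\right) 1099195 = - \frac{1099195}{233928}$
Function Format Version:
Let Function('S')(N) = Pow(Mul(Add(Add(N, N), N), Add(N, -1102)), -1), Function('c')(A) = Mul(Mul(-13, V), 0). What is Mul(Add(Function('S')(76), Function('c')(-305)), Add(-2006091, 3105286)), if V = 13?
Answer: Rational(-1099195, 233928) ≈ -4.6989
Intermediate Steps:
Function('c')(A) = 0 (Function('c')(A) = Mul(Mul(-13, 13), 0) = Mul(-169, 0) = 0)
Function('S')(N) = Mul(Rational(1, 3), Pow(N, -1), Pow(Add(-1102, N), -1)) (Function('S')(N) = Pow(Mul(Add(Mul(2, N), N), Add(-1102, N)), -1) = Pow(Mul(Mul(3, N), Add(-1102, N)), -1) = Pow(Mul(3, N, Add(-1102, N)), -1) = Mul(Rational(1, 3), Pow(N, -1), Pow(Add(-1102, N), -1)))
Mul(Add(Function('S')(76), Function('c')(-305)), Add(-2006091, 3105286)) = Mul(Add(Mul(Rational(1, 3), Pow(76, -1), Pow(Add(-1102, 76), -1)), 0), Add(-2006091, 3105286)) = Mul(Add(Mul(Rational(1, 3), Rational(1, 76), Pow(-1026, -1)), 0), 1099195) = Mul(Add(Mul(Rational(1, 3), Rational(1, 76), Rational(-1, 1026)), 0), 1099195) = Mul(Add(Rational(-1, 233928), 0), 1099195) = Mul(Rational(-1, 233928), 1099195) = Rational(-1099195, 233928)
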